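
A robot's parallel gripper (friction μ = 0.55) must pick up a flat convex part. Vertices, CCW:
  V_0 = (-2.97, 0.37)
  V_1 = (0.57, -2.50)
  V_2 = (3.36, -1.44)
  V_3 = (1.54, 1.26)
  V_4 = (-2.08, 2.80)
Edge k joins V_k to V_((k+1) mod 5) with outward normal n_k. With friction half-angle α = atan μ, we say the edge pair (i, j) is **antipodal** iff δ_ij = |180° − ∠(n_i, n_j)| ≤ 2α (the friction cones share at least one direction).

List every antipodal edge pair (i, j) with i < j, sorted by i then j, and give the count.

α = atan 0.55 = 28.81°;  2α = 57.62°
n_0 = (-0.6298, -0.7768)
n_1 = (+0.3552, -0.9348)
n_2 = (+0.8292, +0.5589)
n_3 = (+0.3915, +0.9202)
n_4 = (-0.9390, +0.3439)
  (0,1): δ = 120.16°  ·
  (0,2): δ = 16.98°  ✓
  (0,3): δ = 15.99°  ✓
  (0,4): δ = 108.92°  ·
  (1,2): δ = 76.82°  ·
  (1,3): δ = 43.85°  ✓
  (1,4): δ = 49.08°  ✓
  (2,3): δ = 147.03°  ·
  (2,4): δ = 54.10°  ✓
  (3,4): δ = 87.07°  ·
antipodal pairs: 5

count = 5; pairs: (0,2), (0,3), (1,3), (1,4), (2,4)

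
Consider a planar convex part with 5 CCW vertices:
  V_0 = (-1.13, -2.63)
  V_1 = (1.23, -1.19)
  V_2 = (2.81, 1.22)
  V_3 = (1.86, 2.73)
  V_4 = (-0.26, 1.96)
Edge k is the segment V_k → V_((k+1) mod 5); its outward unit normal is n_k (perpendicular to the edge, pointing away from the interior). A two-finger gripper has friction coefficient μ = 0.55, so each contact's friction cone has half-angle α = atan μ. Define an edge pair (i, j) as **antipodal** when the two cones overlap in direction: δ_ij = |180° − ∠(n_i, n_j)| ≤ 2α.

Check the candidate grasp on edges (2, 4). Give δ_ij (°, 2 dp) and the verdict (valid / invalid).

α = atan 0.55 = 28.81°;  2α = 57.62°
edge 2: e_2 = (-0.95, +1.51);  n_2 = (+0.8464, +0.5325)
edge 4: e_4 = (-0.87, -4.59);  n_4 = (-0.9825, +0.1862)
∠(n_2, n_4) = 137.09°
δ = |180° − 137.09°| = 42.91°
42.91° ≤ 2α = 57.62°  →  valid

δ = 42.91°, valid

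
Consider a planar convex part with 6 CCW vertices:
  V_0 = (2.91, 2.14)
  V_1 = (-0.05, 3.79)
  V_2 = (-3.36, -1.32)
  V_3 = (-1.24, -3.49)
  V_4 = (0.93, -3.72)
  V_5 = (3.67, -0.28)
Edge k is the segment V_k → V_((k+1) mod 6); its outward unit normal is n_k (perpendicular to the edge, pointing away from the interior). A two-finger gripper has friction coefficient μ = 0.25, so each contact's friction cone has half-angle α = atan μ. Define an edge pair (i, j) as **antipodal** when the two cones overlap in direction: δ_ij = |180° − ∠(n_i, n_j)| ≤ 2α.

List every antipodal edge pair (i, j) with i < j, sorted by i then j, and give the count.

α = atan 0.25 = 14.04°;  2α = 28.07°
n_0 = (+0.4869, +0.8735)
n_1 = (-0.8393, +0.5437)
n_2 = (-0.7153, -0.6988)
n_3 = (-0.1054, -0.9944)
n_4 = (+0.7822, -0.6230)
n_5 = (+0.9541, +0.2996)
  (0,1): δ = 93.80°  ·
  (0,2): δ = 16.53°  ✓
  (0,3): δ = 23.09°  ✓
  (0,4): δ = 80.60°  ·
  (0,5): δ = 136.57°  ·
  (1,2): δ = 102.73°  ·
  (1,3): δ = 63.12°  ·
  (1,4): δ = 5.60°  ✓
  (1,5): δ = 50.37°  ·
  (2,3): δ = 140.38°  ·
  (2,4): δ = 82.87°  ·
  (2,5): δ = 26.90°  ✓
  (3,4): δ = 122.49°  ·
  (3,5): δ = 66.51°  ·
  (4,5): δ = 124.03°  ·
antipodal pairs: 4

count = 4; pairs: (0,2), (0,3), (1,4), (2,5)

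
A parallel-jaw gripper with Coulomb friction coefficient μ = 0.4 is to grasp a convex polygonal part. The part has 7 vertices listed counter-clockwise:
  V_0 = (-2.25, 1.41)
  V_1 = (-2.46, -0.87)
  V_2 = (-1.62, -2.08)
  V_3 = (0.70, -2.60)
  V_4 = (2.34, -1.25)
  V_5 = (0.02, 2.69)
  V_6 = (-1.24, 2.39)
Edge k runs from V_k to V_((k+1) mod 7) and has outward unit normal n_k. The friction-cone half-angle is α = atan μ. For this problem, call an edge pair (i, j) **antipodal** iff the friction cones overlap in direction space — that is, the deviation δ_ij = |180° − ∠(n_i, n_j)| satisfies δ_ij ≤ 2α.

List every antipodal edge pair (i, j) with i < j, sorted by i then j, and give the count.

α = atan 0.4 = 21.80°;  2α = 43.60°
n_0 = (-0.9958, +0.0917)
n_1 = (-0.8215, -0.5703)
n_2 = (-0.2187, -0.9758)
n_3 = (+0.6355, -0.7721)
n_4 = (+0.8617, +0.5074)
n_5 = (-0.2316, +0.9728)
n_6 = (-0.6964, +0.7177)
  (0,1): δ = 139.97°  ·
  (0,2): δ = 97.37°  ·
  (0,3): δ = 45.28°  ·
  (0,4): δ = 35.75°  ✓
  (0,5): δ = 108.65°  ·
  (0,6): δ = 139.40°  ·
  (1,2): δ = 137.40°  ·
  (1,3): δ = 85.31°  ·
  (1,4): δ = 4.28°  ✓
  (1,5): δ = 68.62°  ·
  (1,6): δ = 99.37°  ·
  (2,3): δ = 127.91°  ·
  (2,4): δ = 46.88°  ·
  (2,5): δ = 26.03°  ✓
  (2,6): δ = 56.77°  ·
  (3,4): δ = 98.97°  ·
  (3,5): δ = 26.07°  ✓
  (3,6): δ = 4.68°  ✓
  (4,5): δ = 107.10°  ·
  (4,6): δ = 76.35°  ·
  (5,6): δ = 149.26°  ·
antipodal pairs: 5

count = 5; pairs: (0,4), (1,4), (2,5), (3,5), (3,6)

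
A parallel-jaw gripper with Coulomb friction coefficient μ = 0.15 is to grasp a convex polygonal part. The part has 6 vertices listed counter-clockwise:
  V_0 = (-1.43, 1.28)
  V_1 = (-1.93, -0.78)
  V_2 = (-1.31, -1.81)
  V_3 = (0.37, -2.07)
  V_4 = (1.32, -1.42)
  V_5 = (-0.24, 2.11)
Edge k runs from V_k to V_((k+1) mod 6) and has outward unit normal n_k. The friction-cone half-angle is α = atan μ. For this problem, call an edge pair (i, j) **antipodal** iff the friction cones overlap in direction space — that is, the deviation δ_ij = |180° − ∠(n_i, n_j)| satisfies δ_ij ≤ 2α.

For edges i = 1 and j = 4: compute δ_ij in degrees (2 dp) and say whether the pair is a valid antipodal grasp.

α = atan 0.15 = 8.53°;  2α = 17.06°
edge 1: e_1 = (+0.62, -1.03);  n_1 = (-0.8568, -0.5157)
edge 4: e_4 = (-1.56, +3.53);  n_4 = (+0.9147, +0.4042)
∠(n_1, n_4) = 172.80°
δ = |180° − 172.80°| = 7.20°
7.20° ≤ 2α = 17.06°  →  valid

δ = 7.20°, valid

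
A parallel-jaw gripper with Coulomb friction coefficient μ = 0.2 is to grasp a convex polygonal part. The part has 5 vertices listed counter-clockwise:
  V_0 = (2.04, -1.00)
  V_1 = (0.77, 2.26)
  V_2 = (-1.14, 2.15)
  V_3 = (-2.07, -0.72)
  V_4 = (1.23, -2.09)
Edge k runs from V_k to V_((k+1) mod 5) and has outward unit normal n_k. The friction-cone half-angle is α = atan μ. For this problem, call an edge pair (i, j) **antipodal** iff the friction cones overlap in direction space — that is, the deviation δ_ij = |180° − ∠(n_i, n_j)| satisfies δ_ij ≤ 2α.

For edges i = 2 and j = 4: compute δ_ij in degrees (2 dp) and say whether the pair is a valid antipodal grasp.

α = atan 0.2 = 11.31°;  2α = 22.62°
edge 2: e_2 = (-0.93, -2.87);  n_2 = (-0.9513, +0.3083)
edge 4: e_4 = (+0.81, +1.09);  n_4 = (+0.8026, -0.5965)
∠(n_2, n_4) = 161.34°
δ = |180° − 161.34°| = 18.66°
18.66° ≤ 2α = 22.62°  →  valid

δ = 18.66°, valid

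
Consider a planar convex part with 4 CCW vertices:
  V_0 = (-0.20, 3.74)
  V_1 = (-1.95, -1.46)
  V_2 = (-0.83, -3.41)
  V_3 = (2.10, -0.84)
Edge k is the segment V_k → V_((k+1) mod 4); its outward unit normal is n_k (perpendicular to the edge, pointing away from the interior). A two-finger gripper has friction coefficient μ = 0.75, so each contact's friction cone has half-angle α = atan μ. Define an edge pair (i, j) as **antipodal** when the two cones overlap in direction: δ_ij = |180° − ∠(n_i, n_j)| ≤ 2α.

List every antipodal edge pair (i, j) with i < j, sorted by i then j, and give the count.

α = atan 0.75 = 36.87°;  2α = 73.74°
n_0 = (-0.9478, +0.3190)
n_1 = (-0.8671, -0.4981)
n_2 = (+0.6594, -0.7518)
n_3 = (+0.8936, +0.4488)
  (0,1): δ = 131.53°  ·
  (0,2): δ = 30.14°  ✓
  (0,3): δ = 45.27°  ✓
  (1,2): δ = 78.62°  ·
  (1,3): δ = 3.21°  ✓
  (2,3): δ = 104.59°  ·
antipodal pairs: 3

count = 3; pairs: (0,2), (0,3), (1,3)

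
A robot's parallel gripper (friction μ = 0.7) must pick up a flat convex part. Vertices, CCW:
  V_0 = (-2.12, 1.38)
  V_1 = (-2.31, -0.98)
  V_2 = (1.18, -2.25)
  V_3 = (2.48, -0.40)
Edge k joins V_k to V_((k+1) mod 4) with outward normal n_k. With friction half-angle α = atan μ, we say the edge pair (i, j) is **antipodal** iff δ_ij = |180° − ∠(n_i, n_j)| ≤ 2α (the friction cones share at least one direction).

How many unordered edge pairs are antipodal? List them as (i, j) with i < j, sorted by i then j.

count = 2; pairs: (0,2), (1,3)

α = atan 0.7 = 34.99°;  2α = 69.98°
n_0 = (-0.9968, +0.0802)
n_1 = (-0.3420, -0.9397)
n_2 = (+0.8182, -0.5749)
n_3 = (+0.3609, +0.9326)
  (0,1): δ = 105.39°  ·
  (0,2): δ = 30.49°  ✓
  (0,3): δ = 73.45°  ·
  (1,2): δ = 105.10°  ·
  (1,3): δ = 1.16°  ✓
  (2,3): δ = 76.06°  ·
antipodal pairs: 2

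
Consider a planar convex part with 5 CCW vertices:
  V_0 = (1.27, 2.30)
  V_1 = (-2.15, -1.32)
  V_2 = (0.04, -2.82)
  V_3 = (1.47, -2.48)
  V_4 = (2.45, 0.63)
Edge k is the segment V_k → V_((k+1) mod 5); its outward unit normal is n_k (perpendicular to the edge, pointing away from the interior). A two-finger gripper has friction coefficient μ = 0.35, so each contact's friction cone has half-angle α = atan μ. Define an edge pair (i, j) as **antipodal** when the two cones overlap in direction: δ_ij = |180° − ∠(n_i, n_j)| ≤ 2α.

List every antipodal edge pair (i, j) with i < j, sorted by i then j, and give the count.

count = 3; pairs: (0,2), (0,3), (1,4)

α = atan 0.35 = 19.29°;  2α = 38.58°
n_0 = (-0.7269, +0.6867)
n_1 = (-0.5651, -0.8250)
n_2 = (+0.2313, -0.9729)
n_3 = (+0.9538, -0.3005)
n_4 = (+0.8167, +0.5771)
  (0,1): δ = 81.04°  ·
  (0,2): δ = 33.25°  ✓
  (0,3): δ = 25.88°  ✓
  (0,4): δ = 78.62°  ·
  (1,2): δ = 132.22°  ·
  (1,3): δ = 73.08°  ·
  (1,4): δ = 20.35°  ✓
  (2,3): δ = 120.86°  ·
  (2,4): δ = 68.13°  ·
  (3,4): δ = 127.27°  ·
antipodal pairs: 3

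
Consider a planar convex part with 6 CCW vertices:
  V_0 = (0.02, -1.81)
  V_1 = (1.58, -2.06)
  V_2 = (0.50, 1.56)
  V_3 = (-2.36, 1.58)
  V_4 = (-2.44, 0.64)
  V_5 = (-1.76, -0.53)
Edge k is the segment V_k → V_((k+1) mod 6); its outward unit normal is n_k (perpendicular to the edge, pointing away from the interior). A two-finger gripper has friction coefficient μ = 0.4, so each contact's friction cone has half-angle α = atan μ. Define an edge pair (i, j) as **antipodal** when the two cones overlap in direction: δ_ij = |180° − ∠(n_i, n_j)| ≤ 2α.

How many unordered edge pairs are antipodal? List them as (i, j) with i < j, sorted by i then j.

count = 5; pairs: (0,2), (1,3), (1,4), (1,5), (2,5)

α = atan 0.4 = 21.80°;  2α = 43.60°
n_0 = (-0.1582, -0.9874)
n_1 = (+0.9583, +0.2859)
n_2 = (+0.0070, +1.0000)
n_3 = (-0.9964, +0.0848)
n_4 = (-0.8646, -0.5025)
n_5 = (-0.5838, -0.8119)
  (0,1): δ = 64.28°  ·
  (0,2): δ = 8.70°  ✓
  (0,3): δ = 94.24°  ·
  (0,4): δ = 129.27°  ·
  (0,5): δ = 153.38°  ·
  (1,2): δ = 107.01°  ·
  (1,3): δ = 21.48°  ✓
  (1,4): δ = 13.55°  ✓
  (1,5): δ = 37.67°  ✓
  (2,3): δ = 94.46°  ·
  (2,4): δ = 59.43°  ·
  (2,5): δ = 35.32°  ✓
  (3,4): δ = 144.97°  ·
  (3,5): δ = 120.86°  ·
  (4,5): δ = 155.88°  ·
antipodal pairs: 5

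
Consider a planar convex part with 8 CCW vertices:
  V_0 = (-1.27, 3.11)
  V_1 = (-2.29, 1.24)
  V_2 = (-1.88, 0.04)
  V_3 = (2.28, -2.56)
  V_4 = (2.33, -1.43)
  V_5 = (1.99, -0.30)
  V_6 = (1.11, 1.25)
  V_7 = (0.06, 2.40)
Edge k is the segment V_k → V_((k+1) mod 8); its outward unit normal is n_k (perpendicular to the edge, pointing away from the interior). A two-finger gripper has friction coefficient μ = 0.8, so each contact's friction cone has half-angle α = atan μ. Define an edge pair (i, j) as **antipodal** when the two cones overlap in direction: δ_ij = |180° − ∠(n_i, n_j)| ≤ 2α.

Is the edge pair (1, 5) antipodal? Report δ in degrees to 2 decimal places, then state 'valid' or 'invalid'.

δ = 10.72°, valid

α = atan 0.8 = 38.66°;  2α = 77.32°
edge 1: e_1 = (+0.41, -1.20);  n_1 = (-0.9463, -0.3233)
edge 5: e_5 = (-0.88, +1.55);  n_5 = (+0.8696, +0.4937)
∠(n_1, n_5) = 169.28°
δ = |180° − 169.28°| = 10.72°
10.72° ≤ 2α = 77.32°  →  valid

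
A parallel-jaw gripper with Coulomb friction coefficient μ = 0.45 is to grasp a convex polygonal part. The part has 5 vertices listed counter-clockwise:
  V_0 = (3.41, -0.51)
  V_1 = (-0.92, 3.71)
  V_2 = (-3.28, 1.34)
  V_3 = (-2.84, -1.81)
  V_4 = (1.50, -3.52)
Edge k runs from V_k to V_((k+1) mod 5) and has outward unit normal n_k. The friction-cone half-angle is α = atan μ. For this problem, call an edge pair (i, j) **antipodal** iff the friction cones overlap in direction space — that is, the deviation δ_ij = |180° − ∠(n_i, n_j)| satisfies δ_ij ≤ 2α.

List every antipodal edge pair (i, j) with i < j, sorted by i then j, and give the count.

count = 4; pairs: (0,2), (0,3), (1,4), (2,4)

α = atan 0.45 = 24.23°;  2α = 48.46°
n_0 = (+0.6980, +0.7161)
n_1 = (-0.7086, +0.7056)
n_2 = (-0.9904, -0.1383)
n_3 = (-0.3666, -0.9304)
n_4 = (+0.8444, -0.5358)
  (0,1): δ = 90.62°  ·
  (0,2): δ = 37.79°  ✓
  (0,3): δ = 22.76°  ✓
  (0,4): δ = 101.87°  ·
  (1,2): δ = 127.17°  ·
  (1,3): δ = 66.63°  ·
  (1,4): δ = 12.48°  ✓
  (2,3): δ = 119.46°  ·
  (2,4): δ = 40.35°  ✓
  (3,4): δ = 100.89°  ·
antipodal pairs: 4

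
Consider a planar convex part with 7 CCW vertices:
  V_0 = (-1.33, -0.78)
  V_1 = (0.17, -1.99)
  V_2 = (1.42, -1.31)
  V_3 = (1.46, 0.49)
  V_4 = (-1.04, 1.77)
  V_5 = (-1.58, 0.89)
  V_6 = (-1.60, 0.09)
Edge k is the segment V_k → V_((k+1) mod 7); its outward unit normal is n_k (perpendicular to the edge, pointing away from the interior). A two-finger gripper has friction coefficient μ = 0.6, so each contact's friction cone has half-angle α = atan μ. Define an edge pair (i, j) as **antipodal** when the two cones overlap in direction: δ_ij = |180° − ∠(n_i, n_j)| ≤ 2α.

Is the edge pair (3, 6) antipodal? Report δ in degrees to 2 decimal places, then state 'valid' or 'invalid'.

δ = 45.65°, valid

α = atan 0.6 = 30.96°;  2α = 61.93°
edge 3: e_3 = (-2.50, +1.28);  n_3 = (+0.4557, +0.8901)
edge 6: e_6 = (+0.27, -0.87);  n_6 = (-0.9551, -0.2964)
∠(n_3, n_6) = 134.35°
δ = |180° − 134.35°| = 45.65°
45.65° ≤ 2α = 61.93°  →  valid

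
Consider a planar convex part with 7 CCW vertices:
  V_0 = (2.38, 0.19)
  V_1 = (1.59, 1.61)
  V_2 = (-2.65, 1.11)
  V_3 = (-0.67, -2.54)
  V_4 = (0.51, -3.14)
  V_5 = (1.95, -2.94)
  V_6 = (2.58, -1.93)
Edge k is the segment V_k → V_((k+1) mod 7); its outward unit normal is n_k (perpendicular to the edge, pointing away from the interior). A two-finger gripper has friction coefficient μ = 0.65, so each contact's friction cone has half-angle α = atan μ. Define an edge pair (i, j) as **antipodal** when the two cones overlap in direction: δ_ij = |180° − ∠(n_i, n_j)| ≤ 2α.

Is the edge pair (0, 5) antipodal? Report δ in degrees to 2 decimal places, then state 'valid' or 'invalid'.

δ = 118.96°, invalid

α = atan 0.65 = 33.02°;  2α = 66.05°
edge 0: e_0 = (-0.79, +1.42);  n_0 = (+0.8739, +0.4862)
edge 5: e_5 = (+0.63, +1.01);  n_5 = (+0.8485, -0.5292)
∠(n_0, n_5) = 61.04°
δ = |180° − 61.04°| = 118.96°
118.96° > 2α = 66.05°  →  invalid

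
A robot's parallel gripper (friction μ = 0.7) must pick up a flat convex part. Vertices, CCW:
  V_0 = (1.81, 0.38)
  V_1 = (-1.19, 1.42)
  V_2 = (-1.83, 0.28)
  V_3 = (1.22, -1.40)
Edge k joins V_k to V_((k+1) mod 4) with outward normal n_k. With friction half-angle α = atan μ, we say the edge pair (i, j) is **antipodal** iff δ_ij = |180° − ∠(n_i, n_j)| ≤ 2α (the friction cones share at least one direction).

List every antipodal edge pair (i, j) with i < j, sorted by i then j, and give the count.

count = 2; pairs: (0,2), (1,3)

α = atan 0.7 = 34.99°;  2α = 69.98°
n_0 = (+0.3275, +0.9448)
n_1 = (-0.8720, +0.4895)
n_2 = (-0.4825, -0.8759)
n_3 = (+0.9492, -0.3146)
  (0,1): δ = 100.19°  ·
  (0,2): δ = 9.73°  ✓
  (0,3): δ = 90.78°  ·
  (1,2): δ = 89.54°  ·
  (1,3): δ = 10.97°  ✓
  (2,3): δ = 79.49°  ·
antipodal pairs: 2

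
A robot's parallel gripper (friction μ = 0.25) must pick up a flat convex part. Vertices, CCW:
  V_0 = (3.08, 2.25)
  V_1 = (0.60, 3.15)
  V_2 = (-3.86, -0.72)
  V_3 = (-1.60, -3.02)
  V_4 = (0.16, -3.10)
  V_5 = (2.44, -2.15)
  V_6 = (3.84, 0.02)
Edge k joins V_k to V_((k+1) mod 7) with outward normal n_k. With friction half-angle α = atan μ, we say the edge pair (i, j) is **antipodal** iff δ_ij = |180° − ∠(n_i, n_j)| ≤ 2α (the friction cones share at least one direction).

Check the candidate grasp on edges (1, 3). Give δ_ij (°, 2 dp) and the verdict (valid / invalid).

δ = 43.55°, invalid

α = atan 0.25 = 14.04°;  2α = 28.07°
edge 1: e_1 = (-4.46, -3.87);  n_1 = (-0.6554, +0.7553)
edge 3: e_3 = (+1.76, -0.08);  n_3 = (-0.0454, -0.9990)
∠(n_1, n_3) = 136.45°
δ = |180° − 136.45°| = 43.55°
43.55° > 2α = 28.07°  →  invalid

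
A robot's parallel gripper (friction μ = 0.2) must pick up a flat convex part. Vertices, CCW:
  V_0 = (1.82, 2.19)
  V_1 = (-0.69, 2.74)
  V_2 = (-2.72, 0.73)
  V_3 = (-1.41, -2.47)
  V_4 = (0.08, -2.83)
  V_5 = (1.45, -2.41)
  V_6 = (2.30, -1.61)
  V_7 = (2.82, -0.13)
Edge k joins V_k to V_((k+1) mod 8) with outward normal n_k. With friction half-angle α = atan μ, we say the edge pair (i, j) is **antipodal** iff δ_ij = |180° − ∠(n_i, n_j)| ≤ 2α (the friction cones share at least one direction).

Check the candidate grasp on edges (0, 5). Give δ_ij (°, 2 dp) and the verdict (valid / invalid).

δ = 55.62°, invalid

α = atan 0.2 = 11.31°;  2α = 22.62°
edge 0: e_0 = (-2.51, +0.55);  n_0 = (+0.2140, +0.9768)
edge 5: e_5 = (+0.85, +0.80);  n_5 = (+0.6854, -0.7282)
∠(n_0, n_5) = 124.38°
δ = |180° − 124.38°| = 55.62°
55.62° > 2α = 22.62°  →  invalid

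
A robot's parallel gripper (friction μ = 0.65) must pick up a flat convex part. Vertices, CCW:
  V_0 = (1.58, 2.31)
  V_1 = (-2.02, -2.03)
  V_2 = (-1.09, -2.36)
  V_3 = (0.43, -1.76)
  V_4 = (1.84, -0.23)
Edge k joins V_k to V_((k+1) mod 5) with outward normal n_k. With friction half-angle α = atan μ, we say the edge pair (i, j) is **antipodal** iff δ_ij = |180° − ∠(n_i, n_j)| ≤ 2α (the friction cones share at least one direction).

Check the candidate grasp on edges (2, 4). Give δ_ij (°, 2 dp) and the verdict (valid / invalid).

δ = 105.70°, invalid

α = atan 0.65 = 33.02°;  2α = 66.05°
edge 2: e_2 = (+1.52, +0.60);  n_2 = (+0.3672, -0.9302)
edge 4: e_4 = (-0.26, +2.54);  n_4 = (+0.9948, +0.1018)
∠(n_2, n_4) = 74.30°
δ = |180° − 74.30°| = 105.70°
105.70° > 2α = 66.05°  →  invalid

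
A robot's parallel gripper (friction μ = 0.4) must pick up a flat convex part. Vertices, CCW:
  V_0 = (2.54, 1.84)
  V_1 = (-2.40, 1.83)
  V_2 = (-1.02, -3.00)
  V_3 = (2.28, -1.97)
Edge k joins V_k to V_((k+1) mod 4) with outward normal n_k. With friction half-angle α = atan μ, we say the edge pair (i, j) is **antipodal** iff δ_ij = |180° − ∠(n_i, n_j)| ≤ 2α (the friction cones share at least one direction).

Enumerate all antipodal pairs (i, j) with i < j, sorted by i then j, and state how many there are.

count = 2; pairs: (0,2), (1,3)

α = atan 0.4 = 21.80°;  2α = 43.60°
n_0 = (-0.0020, +1.0000)
n_1 = (-0.9615, -0.2747)
n_2 = (+0.2979, -0.9546)
n_3 = (+0.9977, -0.0681)
  (0,1): δ = 74.17°  ·
  (0,2): δ = 17.22°  ✓
  (0,3): δ = 85.98°  ·
  (1,2): δ = 88.61°  ·
  (1,3): δ = 19.85°  ✓
  (2,3): δ = 111.24°  ·
antipodal pairs: 2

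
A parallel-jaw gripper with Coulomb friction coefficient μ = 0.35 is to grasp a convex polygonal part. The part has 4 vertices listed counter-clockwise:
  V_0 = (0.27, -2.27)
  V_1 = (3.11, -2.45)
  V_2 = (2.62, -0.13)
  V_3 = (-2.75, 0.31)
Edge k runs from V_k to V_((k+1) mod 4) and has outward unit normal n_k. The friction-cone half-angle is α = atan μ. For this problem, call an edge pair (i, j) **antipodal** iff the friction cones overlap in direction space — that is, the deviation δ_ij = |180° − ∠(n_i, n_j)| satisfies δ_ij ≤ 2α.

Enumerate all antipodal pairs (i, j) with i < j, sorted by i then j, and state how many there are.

α = atan 0.35 = 19.29°;  2α = 38.58°
n_0 = (-0.0633, -0.9980)
n_1 = (+0.9784, +0.2066)
n_2 = (+0.0817, +0.9967)
n_3 = (-0.6495, -0.7603)
  (0,1): δ = 74.45°  ·
  (0,2): δ = 1.06°  ✓
  (0,3): δ = 143.12°  ·
  (1,2): δ = 106.61°  ·
  (1,3): δ = 37.57°  ✓
  (2,3): δ = 35.82°  ✓
antipodal pairs: 3

count = 3; pairs: (0,2), (1,3), (2,3)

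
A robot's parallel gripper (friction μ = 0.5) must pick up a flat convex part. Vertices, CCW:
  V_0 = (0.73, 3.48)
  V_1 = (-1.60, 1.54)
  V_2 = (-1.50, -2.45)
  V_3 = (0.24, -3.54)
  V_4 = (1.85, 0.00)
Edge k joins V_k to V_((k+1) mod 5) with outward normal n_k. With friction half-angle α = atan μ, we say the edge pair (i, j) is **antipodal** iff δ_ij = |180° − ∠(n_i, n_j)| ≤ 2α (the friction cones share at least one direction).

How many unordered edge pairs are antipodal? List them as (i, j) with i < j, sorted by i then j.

α = atan 0.5 = 26.57°;  2α = 53.13°
n_0 = (-0.6399, +0.7685)
n_1 = (-0.9997, -0.0251)
n_2 = (-0.5309, -0.8475)
n_3 = (+0.9103, -0.4140)
n_4 = (+0.9519, +0.3064)
  (0,1): δ = 128.35°  ·
  (0,2): δ = 71.85°  ·
  (0,3): δ = 25.76°  ✓
  (0,4): δ = 68.06°  ·
  (1,2): δ = 123.50°  ·
  (1,3): δ = 25.89°  ✓
  (1,4): δ = 16.40°  ✓
  (2,3): δ = 82.39°  ·
  (2,4): δ = 40.10°  ✓
  (3,4): δ = 137.70°  ·
antipodal pairs: 4

count = 4; pairs: (0,3), (1,3), (1,4), (2,4)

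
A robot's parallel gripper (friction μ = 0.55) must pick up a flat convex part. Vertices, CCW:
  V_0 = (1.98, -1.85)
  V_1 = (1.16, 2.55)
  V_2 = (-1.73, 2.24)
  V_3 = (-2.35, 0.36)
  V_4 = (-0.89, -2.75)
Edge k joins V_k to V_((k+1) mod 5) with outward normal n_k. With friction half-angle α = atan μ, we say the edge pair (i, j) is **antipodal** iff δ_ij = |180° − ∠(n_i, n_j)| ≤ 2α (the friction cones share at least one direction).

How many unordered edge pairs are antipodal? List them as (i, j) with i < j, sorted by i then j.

count = 4; pairs: (0,2), (0,3), (1,4), (2,4)

α = atan 0.55 = 28.81°;  2α = 57.62°
n_0 = (+0.9831, +0.1832)
n_1 = (-0.1067, +0.9943)
n_2 = (-0.9497, +0.3132)
n_3 = (-0.9052, -0.4250)
n_4 = (+0.2992, -0.9542)
  (0,1): δ = 94.43°  ·
  (0,2): δ = 28.81°  ✓
  (0,3): δ = 14.59°  ✓
  (0,4): δ = 96.85°  ·
  (1,2): δ = 114.37°  ·
  (1,3): δ = 70.97°  ·
  (1,4): δ = 11.29°  ✓
  (2,3): δ = 136.60°  ·
  (2,4): δ = 54.34°  ✓
  (3,4): δ = 97.74°  ·
antipodal pairs: 4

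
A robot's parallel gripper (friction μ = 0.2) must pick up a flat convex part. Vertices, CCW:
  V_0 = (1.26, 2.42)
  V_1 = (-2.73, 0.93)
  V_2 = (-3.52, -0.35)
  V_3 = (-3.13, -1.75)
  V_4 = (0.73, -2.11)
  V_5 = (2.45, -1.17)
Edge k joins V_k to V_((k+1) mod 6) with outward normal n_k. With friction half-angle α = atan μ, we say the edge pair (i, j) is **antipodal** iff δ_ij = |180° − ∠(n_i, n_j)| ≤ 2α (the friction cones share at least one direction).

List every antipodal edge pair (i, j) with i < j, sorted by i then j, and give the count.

α = atan 0.2 = 11.31°;  2α = 22.62°
n_0 = (-0.3498, +0.9368)
n_1 = (-0.8510, +0.5252)
n_2 = (-0.9633, -0.2684)
n_3 = (-0.0929, -0.9957)
n_4 = (+0.4796, -0.8775)
n_5 = (+0.9492, +0.3146)
  (0,1): δ = 142.16°  ·
  (0,2): δ = 94.91°  ·
  (0,3): δ = 25.81°  ·
  (0,4): δ = 8.18°  ✓
  (0,5): δ = 87.86°  ·
  (1,2): δ = 132.75°  ·
  (1,3): δ = 63.65°  ·
  (1,4): δ = 29.66°  ·
  (1,5): δ = 50.02°  ·
  (2,3): δ = 110.89°  ·
  (2,4): δ = 76.91°  ·
  (2,5): δ = 2.77°  ✓
  (3,4): δ = 146.01°  ·
  (3,5): δ = 66.33°  ·
  (4,5): δ = 100.32°  ·
antipodal pairs: 2

count = 2; pairs: (0,4), (2,5)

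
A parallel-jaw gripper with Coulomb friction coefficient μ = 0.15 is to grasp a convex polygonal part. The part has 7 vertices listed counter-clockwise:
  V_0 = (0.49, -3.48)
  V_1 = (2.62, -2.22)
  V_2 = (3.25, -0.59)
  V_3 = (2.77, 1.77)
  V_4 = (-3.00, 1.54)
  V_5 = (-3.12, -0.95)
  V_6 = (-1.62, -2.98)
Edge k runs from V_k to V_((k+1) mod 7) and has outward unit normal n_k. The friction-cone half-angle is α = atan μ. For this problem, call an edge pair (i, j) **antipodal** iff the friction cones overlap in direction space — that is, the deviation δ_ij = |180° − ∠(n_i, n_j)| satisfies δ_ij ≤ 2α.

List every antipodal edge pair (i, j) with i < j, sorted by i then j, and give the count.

count = 2; pairs: (2,4), (3,6)

α = atan 0.15 = 8.53°;  2α = 17.06°
n_0 = (+0.5091, -0.8607)
n_1 = (+0.9328, -0.3605)
n_2 = (+0.9799, +0.1993)
n_3 = (-0.0398, +0.9992)
n_4 = (-0.9988, +0.0481)
n_5 = (-0.8043, -0.5943)
n_6 = (-0.2306, -0.9731)
  (0,1): δ = 141.74°  ·
  (0,2): δ = 109.11°  ·
  (0,3): δ = 28.32°  ·
  (0,4): δ = 56.63°  ·
  (0,5): δ = 95.85°  ·
  (0,6): δ = 136.06°  ·
  (1,2): δ = 147.37°  ·
  (1,3): δ = 66.59°  ·
  (1,4): δ = 18.37°  ·
  (1,5): δ = 57.59°  ·
  (1,6): δ = 97.80°  ·
  (2,3): δ = 99.21°  ·
  (2,4): δ = 14.26°  ✓
  (2,5): δ = 24.96°  ·
  (2,6): δ = 65.17°  ·
  (3,4): δ = 95.04°  ·
  (3,5): δ = 55.82°  ·
  (3,6): δ = 15.61°  ✓
  (4,5): δ = 140.78°  ·
  (4,6): δ = 100.57°  ·
  (5,6): δ = 139.79°  ·
antipodal pairs: 2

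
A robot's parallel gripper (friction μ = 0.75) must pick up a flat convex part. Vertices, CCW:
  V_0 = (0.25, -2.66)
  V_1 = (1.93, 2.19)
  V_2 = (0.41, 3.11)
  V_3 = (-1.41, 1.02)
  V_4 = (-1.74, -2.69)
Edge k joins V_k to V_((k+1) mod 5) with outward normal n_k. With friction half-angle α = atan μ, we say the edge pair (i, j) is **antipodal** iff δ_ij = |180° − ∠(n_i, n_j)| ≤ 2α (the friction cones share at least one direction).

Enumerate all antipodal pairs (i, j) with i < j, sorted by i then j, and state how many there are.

α = atan 0.75 = 36.87°;  2α = 73.74°
n_0 = (+0.9449, -0.3273)
n_1 = (+0.5178, +0.8555)
n_2 = (-0.7541, +0.6567)
n_3 = (-0.9961, +0.0886)
n_4 = (+0.0151, -0.9999)
  (0,1): δ = 102.08°  ·
  (0,2): δ = 21.94°  ✓
  (0,3): δ = 14.02°  ✓
  (0,4): δ = 109.97°  ·
  (1,2): δ = 99.86°  ·
  (1,3): δ = 63.90°  ✓
  (1,4): δ = 32.05°  ✓
  (2,3): δ = 144.03°  ·
  (2,4): δ = 48.09°  ✓
  (3,4): δ = 84.05°  ·
antipodal pairs: 5

count = 5; pairs: (0,2), (0,3), (1,3), (1,4), (2,4)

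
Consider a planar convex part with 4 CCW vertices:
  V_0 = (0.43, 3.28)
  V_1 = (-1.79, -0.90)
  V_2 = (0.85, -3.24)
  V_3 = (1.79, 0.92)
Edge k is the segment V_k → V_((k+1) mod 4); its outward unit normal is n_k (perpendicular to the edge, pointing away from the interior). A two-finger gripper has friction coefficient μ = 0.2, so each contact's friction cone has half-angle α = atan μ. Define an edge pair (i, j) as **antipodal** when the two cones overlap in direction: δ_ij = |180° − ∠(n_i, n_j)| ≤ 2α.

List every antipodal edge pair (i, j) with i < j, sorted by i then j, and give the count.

α = atan 0.2 = 11.31°;  2α = 22.62°
n_0 = (-0.8832, +0.4691)
n_1 = (-0.6633, -0.7483)
n_2 = (+0.9754, -0.2204)
n_3 = (+0.8664, +0.4993)
  (0,1): δ = 103.58°  ·
  (0,2): δ = 15.24°  ✓
  (0,3): δ = 57.93°  ·
  (1,2): δ = 61.18°  ·
  (1,3): δ = 18.49°  ✓
  (2,3): δ = 137.31°  ·
antipodal pairs: 2

count = 2; pairs: (0,2), (1,3)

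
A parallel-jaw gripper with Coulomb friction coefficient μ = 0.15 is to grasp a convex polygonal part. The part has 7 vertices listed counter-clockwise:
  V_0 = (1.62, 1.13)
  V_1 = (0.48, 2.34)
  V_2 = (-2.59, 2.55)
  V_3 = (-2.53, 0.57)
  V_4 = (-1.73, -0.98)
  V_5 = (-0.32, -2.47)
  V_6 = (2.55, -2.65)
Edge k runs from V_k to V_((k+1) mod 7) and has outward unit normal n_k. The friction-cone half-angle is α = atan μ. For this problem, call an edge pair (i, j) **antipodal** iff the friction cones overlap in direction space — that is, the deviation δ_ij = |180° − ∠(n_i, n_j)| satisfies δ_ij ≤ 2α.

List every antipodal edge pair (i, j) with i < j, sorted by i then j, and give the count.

α = atan 0.15 = 8.53°;  2α = 17.06°
n_0 = (+0.7278, +0.6857)
n_1 = (+0.0682, +0.9977)
n_2 = (-0.9995, -0.0303)
n_3 = (-0.8886, -0.4586)
n_4 = (-0.7263, -0.6873)
n_5 = (-0.0626, -0.9980)
n_6 = (+0.9710, +0.2389)
  (0,1): δ = 137.21°  ·
  (0,2): δ = 41.56°  ·
  (0,3): δ = 15.99°  ✓
  (0,4): δ = 0.13°  ✓
  (0,5): δ = 43.12°  ·
  (0,6): δ = 150.53°  ·
  (1,2): δ = 84.35°  ·
  (1,3): δ = 58.79°  ·
  (1,4): δ = 42.67°  ·
  (1,5): δ = 0.32°  ✓
  (1,6): δ = 107.74°  ·
  (2,3): δ = 154.44°  ·
  (2,4): δ = 138.32°  ·
  (2,5): δ = 95.32°  ·
  (2,6): δ = 12.09°  ✓
  (3,4): δ = 163.88°  ·
  (3,5): δ = 120.89°  ·
  (3,6): δ = 13.48°  ✓
  (4,5): δ = 137.01°  ·
  (4,6): δ = 29.60°  ·
  (5,6): δ = 72.59°  ·
antipodal pairs: 5

count = 5; pairs: (0,3), (0,4), (1,5), (2,6), (3,6)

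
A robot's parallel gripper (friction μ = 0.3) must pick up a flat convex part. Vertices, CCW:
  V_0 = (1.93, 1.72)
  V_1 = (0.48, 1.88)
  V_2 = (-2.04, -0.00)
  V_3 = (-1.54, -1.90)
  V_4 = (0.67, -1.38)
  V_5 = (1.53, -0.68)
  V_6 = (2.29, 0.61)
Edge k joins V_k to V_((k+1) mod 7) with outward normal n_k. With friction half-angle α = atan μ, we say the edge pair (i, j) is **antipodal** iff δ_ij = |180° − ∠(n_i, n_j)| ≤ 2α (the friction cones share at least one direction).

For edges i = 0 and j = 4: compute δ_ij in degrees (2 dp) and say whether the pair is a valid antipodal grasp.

α = atan 0.3 = 16.70°;  2α = 33.40°
edge 0: e_0 = (-1.45, +0.16);  n_0 = (+0.1097, +0.9940)
edge 4: e_4 = (+0.86, +0.70);  n_4 = (+0.6313, -0.7756)
∠(n_0, n_4) = 134.56°
δ = |180° − 134.56°| = 45.44°
45.44° > 2α = 33.40°  →  invalid

δ = 45.44°, invalid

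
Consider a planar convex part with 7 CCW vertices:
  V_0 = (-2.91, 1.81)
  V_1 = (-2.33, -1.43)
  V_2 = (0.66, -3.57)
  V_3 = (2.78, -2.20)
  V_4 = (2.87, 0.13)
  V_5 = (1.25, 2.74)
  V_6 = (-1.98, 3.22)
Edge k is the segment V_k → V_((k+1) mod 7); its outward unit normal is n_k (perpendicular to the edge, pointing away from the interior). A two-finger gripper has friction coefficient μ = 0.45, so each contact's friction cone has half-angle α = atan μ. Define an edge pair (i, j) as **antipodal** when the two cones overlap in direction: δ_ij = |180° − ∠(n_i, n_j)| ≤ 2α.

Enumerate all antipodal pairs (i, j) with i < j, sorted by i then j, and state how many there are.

α = atan 0.45 = 24.23°;  2α = 48.46°
n_0 = (-0.9844, -0.1762)
n_1 = (-0.5820, -0.8132)
n_2 = (+0.5428, -0.8399)
n_3 = (+0.9993, -0.0386)
n_4 = (+0.8496, +0.5274)
n_5 = (+0.1470, +0.9891)
n_6 = (-0.8348, +0.5506)
  (0,1): δ = 135.74°  ·
  (0,2): δ = 67.28°  ·
  (0,3): δ = 12.36°  ✓
  (0,4): δ = 21.68°  ✓
  (0,5): δ = 71.40°  ·
  (0,6): δ = 136.44°  ·
  (1,2): δ = 111.54°  ·
  (1,3): δ = 56.62°  ·
  (1,4): δ = 22.58°  ✓
  (1,5): δ = 27.14°  ✓
  (1,6): δ = 92.18°  ·
  (2,3): δ = 125.08°  ·
  (2,4): δ = 91.04°  ·
  (2,5): δ = 41.32°  ✓
  (2,6): δ = 23.72°  ✓
  (3,4): δ = 145.96°  ·
  (3,5): δ = 96.24°  ·
  (3,6): δ = 31.20°  ✓
  (4,5): δ = 130.28°  ·
  (4,6): δ = 65.24°  ·
  (5,6): δ = 114.96°  ·
antipodal pairs: 7

count = 7; pairs: (0,3), (0,4), (1,4), (1,5), (2,5), (2,6), (3,6)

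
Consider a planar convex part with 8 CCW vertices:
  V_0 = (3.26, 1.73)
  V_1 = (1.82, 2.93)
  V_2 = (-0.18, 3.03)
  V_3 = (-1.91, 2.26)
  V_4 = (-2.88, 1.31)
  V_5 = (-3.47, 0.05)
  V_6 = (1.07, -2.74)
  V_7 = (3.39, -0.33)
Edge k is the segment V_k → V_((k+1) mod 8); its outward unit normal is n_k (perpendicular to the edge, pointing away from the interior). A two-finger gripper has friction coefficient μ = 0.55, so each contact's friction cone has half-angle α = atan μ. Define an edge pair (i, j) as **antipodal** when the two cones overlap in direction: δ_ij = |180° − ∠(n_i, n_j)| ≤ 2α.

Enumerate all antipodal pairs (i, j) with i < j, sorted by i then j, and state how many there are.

count = 10; pairs: (0,5), (1,5), (1,6), (2,5), (2,6), (3,6), (3,7), (4,6), (4,7), (5,7)

α = atan 0.55 = 28.81°;  2α = 57.62°
n_0 = (+0.6402, +0.7682)
n_1 = (+0.0499, +0.9988)
n_2 = (-0.4066, +0.9136)
n_3 = (-0.6997, +0.7144)
n_4 = (-0.9056, +0.4241)
n_5 = (-0.5236, -0.8520)
n_6 = (+0.7204, -0.6935)
n_7 = (+0.9980, +0.0630)
  (0,1): δ = 143.06°  ·
  (0,2): δ = 116.20°  ·
  (0,3): δ = 95.79°  ·
  (0,4): δ = 75.29°  ·
  (0,5): δ = 8.23°  ✓
  (0,6): δ = 85.90°  ·
  (0,7): δ = 133.42°  ·
  (1,2): δ = 153.14°  ·
  (1,3): δ = 132.73°  ·
  (1,4): δ = 112.23°  ·
  (1,5): δ = 28.71°  ✓
  (1,6): δ = 48.95°  ✓
  (1,7): δ = 96.47°  ·
  (2,3): δ = 159.59°  ·
  (2,4): δ = 139.08°  ·
  (2,5): δ = 55.57°  ✓
  (2,6): δ = 22.10°  ✓
  (2,7): δ = 69.62°  ·
  (3,4): δ = 159.49°  ·
  (3,5): δ = 75.98°  ·
  (3,6): δ = 1.69°  ✓
  (3,7): δ = 49.21°  ✓
  (4,5): δ = 96.48°  ·
  (4,6): δ = 18.82°  ✓
  (4,7): δ = 28.70°  ✓
  (5,6): δ = 102.34°  ·
  (5,7): δ = 54.82°  ✓
  (6,7): δ = 132.48°  ·
antipodal pairs: 10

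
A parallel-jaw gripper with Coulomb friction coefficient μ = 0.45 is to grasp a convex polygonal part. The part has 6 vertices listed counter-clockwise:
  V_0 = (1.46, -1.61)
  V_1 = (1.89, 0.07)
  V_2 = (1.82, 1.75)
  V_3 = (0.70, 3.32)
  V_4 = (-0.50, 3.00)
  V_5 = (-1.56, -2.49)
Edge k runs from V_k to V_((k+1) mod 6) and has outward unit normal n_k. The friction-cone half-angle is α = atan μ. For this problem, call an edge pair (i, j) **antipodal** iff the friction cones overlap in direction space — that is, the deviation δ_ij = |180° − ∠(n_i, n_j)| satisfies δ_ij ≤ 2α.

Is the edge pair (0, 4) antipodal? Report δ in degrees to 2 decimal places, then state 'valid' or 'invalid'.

δ = 3.43°, valid

α = atan 0.45 = 24.23°;  2α = 48.46°
edge 0: e_0 = (+0.43, +1.68);  n_0 = (+0.9688, -0.2480)
edge 4: e_4 = (-1.06, -5.49);  n_4 = (-0.9819, +0.1896)
∠(n_0, n_4) = 176.57°
δ = |180° − 176.57°| = 3.43°
3.43° ≤ 2α = 48.46°  →  valid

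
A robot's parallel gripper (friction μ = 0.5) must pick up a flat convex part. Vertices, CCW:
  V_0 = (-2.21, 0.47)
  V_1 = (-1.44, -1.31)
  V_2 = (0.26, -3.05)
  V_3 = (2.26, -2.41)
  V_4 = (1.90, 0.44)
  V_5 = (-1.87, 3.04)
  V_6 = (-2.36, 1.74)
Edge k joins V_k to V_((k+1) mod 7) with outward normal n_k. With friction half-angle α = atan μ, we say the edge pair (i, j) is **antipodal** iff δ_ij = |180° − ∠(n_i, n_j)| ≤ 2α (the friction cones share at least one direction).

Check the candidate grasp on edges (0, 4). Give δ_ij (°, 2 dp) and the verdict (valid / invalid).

α = atan 0.5 = 26.57°;  2α = 53.13°
edge 0: e_0 = (+0.77, -1.78);  n_0 = (-0.9178, -0.3970)
edge 4: e_4 = (-3.77, +2.60);  n_4 = (+0.5677, +0.8232)
∠(n_0, n_4) = 147.98°
δ = |180° − 147.98°| = 32.02°
32.02° ≤ 2α = 53.13°  →  valid

δ = 32.02°, valid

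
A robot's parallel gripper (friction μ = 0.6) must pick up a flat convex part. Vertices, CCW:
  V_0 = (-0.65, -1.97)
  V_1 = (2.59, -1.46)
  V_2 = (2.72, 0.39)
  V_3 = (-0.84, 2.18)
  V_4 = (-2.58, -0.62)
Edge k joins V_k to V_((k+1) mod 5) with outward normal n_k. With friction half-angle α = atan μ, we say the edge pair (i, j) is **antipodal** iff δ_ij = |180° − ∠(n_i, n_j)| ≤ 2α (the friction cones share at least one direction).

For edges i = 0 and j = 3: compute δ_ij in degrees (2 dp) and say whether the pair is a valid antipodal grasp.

δ = 49.20°, valid

α = atan 0.6 = 30.96°;  2α = 61.93°
edge 0: e_0 = (+3.24, +0.51);  n_0 = (+0.1555, -0.9878)
edge 3: e_3 = (-1.74, -2.80);  n_3 = (-0.8494, +0.5278)
∠(n_0, n_3) = 130.80°
δ = |180° − 130.80°| = 49.20°
49.20° ≤ 2α = 61.93°  →  valid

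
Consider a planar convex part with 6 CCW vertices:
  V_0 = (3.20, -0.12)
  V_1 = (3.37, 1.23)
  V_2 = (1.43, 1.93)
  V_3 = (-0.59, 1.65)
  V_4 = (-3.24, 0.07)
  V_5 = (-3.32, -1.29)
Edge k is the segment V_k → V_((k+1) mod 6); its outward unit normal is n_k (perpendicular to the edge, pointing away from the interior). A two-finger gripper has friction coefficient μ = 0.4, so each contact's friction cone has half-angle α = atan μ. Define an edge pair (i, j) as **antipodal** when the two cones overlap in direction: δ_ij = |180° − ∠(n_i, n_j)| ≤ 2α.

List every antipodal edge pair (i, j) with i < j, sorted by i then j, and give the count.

α = atan 0.4 = 21.80°;  2α = 43.60°
n_0 = (+0.9922, -0.1249)
n_1 = (+0.3394, +0.9406)
n_2 = (-0.1373, +0.9905)
n_3 = (-0.5121, +0.8589)
n_4 = (-0.9983, +0.0587)
n_5 = (+0.1766, -0.9843)
  (0,1): δ = 102.66°  ·
  (0,2): δ = 74.93°  ·
  (0,3): δ = 52.02°  ·
  (0,4): δ = 3.81°  ✓
  (0,5): δ = 107.35°  ·
  (1,2): δ = 152.27°  ·
  (1,3): δ = 129.35°  ·
  (1,4): δ = 73.53°  ·
  (1,5): δ = 30.01°  ✓
  (2,3): δ = 157.09°  ·
  (2,4): δ = 101.26°  ·
  (2,5): δ = 2.28°  ✓
  (3,4): δ = 124.17°  ·
  (3,5): δ = 20.63°  ✓
  (4,5): δ = 76.46°  ·
antipodal pairs: 4

count = 4; pairs: (0,4), (1,5), (2,5), (3,5)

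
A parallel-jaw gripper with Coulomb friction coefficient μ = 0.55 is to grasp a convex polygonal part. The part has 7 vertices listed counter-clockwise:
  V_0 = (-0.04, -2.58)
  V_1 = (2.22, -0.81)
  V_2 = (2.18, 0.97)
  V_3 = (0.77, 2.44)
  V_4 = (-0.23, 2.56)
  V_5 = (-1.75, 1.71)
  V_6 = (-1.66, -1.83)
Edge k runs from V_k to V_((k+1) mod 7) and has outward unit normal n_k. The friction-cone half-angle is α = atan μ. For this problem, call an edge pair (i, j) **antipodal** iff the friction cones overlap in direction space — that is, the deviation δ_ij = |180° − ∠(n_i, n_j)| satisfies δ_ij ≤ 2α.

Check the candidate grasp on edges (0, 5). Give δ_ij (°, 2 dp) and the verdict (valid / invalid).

α = atan 0.55 = 28.81°;  2α = 57.62°
edge 0: e_0 = (+2.26, +1.77);  n_0 = (+0.6166, -0.7873)
edge 5: e_5 = (+0.09, -3.54);  n_5 = (-0.9997, -0.0254)
∠(n_0, n_5) = 126.61°
δ = |180° − 126.61°| = 53.39°
53.39° ≤ 2α = 57.62°  →  valid

δ = 53.39°, valid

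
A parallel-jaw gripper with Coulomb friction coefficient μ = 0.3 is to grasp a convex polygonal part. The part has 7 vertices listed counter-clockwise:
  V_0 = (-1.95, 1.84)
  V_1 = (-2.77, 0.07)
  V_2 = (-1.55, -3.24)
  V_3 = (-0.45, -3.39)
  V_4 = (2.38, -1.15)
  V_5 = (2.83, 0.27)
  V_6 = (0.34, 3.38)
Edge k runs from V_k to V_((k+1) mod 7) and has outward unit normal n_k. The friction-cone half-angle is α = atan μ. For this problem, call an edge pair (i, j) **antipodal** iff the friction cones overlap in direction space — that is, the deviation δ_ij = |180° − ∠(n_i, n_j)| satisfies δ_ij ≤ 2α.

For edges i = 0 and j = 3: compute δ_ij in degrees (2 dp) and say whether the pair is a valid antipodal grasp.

α = atan 0.3 = 16.70°;  2α = 33.40°
edge 0: e_0 = (-0.82, -1.77);  n_0 = (-0.9074, +0.4204)
edge 3: e_3 = (+2.83, +2.24);  n_3 = (+0.6206, -0.7841)
∠(n_0, n_3) = 153.22°
δ = |180° − 153.22°| = 26.78°
26.78° ≤ 2α = 33.40°  →  valid

δ = 26.78°, valid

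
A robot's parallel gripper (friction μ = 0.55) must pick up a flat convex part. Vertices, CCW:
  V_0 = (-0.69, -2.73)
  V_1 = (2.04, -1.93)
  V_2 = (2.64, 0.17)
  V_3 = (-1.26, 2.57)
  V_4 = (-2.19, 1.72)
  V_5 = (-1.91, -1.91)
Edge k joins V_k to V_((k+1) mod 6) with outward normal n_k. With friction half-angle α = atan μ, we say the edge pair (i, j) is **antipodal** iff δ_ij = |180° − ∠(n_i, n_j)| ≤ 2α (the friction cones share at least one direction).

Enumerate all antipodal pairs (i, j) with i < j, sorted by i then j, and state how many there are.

α = atan 0.55 = 28.81°;  2α = 57.62°
n_0 = (+0.2812, -0.9596)
n_1 = (+0.9615, -0.2747)
n_2 = (+0.5241, +0.8517)
n_3 = (-0.6746, +0.7381)
n_4 = (-0.9970, -0.0769)
n_5 = (-0.5578, -0.8300)
  (0,1): δ = 122.28°  ·
  (0,2): δ = 47.94°  ✓
  (0,3): δ = 26.09°  ✓
  (0,4): δ = 78.08°  ·
  (0,5): δ = 129.76°  ·
  (1,2): δ = 105.66°  ·
  (1,3): δ = 31.63°  ✓
  (1,4): δ = 20.36°  ✓
  (1,5): δ = 72.04°  ·
  (2,3): δ = 105.97°  ·
  (2,4): δ = 53.98°  ✓
  (2,5): δ = 2.30°  ✓
  (3,4): δ = 128.02°  ·
  (3,5): δ = 76.33°  ·
  (4,5): δ = 128.32°  ·
antipodal pairs: 6

count = 6; pairs: (0,2), (0,3), (1,3), (1,4), (2,4), (2,5)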